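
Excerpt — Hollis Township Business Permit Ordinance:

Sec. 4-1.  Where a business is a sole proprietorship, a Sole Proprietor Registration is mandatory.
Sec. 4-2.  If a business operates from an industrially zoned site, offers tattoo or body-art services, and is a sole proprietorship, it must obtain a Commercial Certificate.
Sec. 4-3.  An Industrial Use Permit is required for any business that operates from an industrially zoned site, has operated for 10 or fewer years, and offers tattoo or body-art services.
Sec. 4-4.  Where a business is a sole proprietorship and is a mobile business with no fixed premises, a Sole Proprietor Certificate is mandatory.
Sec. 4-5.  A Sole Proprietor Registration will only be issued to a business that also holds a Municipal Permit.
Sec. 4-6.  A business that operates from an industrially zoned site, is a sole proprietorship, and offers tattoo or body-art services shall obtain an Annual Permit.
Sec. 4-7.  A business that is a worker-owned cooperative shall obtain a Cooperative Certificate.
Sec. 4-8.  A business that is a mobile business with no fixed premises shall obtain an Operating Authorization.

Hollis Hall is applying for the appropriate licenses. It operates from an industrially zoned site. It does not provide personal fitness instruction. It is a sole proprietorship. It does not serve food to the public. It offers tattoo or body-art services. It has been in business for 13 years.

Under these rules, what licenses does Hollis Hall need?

Sec. 4-1. is a sole proprietorship → Sole Proprietor Registration required.
Sec. 4-2. operates from an industrially zoned site; offers tattoo or body-art services; is a sole proprietorship → Commercial Certificate required.
Sec. 4-3. operates from an industrially zoned site; years in business 13 > 10; offers tattoo or body-art services → Industrial Use Permit not required.
Sec. 4-4. is a sole proprietorship; operates from an industrially zoned site (not: is a mobile business with no fixed premises) → Sole Proprietor Certificate not required.
Sec. 4-5. Sole Proprietor Registration is required → Municipal Permit also required.
Sec. 4-6. operates from an industrially zoned site; is a sole proprietorship; offers tattoo or body-art services → Annual Permit required.
Sec. 4-7. is a sole proprietorship (not: is a worker-owned cooperative) → Cooperative Certificate not required.
Sec. 4-8. operates from an industrially zoned site (not: is a mobile business with no fixed premises) → Operating Authorization not required.

Annual Permit, Commercial Certificate, Municipal Permit, Sole Proprietor Registration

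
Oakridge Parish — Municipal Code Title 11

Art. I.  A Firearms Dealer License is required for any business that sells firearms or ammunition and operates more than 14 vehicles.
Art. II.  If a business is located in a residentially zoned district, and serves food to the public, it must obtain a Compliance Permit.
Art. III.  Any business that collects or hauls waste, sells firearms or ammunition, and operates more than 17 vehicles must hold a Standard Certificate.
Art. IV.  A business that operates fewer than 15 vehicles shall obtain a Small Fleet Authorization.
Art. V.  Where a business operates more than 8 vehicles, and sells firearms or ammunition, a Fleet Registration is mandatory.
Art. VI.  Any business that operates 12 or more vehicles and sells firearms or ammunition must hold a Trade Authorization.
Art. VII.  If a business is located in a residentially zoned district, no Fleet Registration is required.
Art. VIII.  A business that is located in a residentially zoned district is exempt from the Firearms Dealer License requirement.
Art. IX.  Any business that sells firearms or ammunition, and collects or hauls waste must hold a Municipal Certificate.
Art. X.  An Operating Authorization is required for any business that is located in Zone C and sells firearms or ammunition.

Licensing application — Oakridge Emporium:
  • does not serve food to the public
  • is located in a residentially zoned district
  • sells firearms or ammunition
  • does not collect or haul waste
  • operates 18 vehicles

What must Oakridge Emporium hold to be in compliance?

Trade Authorization

Art. I. sells firearms or ammunition; vehicles 18 > 14 → Firearms Dealer License required.
Art. II. is located in a residentially zoned district; does not serve food to the public → Compliance Permit not required.
Art. III. does not collect or haul waste; sells firearms or ammunition; vehicles 18 > 17 → Standard Certificate not required.
Art. IV. vehicles 18 ≥ 15 → Small Fleet Authorization not required.
Art. V. vehicles 18 > 8; sells firearms or ammunition → Fleet Registration required.
Art. VI. vehicles 18 ≥ 12; sells firearms or ammunition → Trade Authorization required.
Art. VII. is located in a residentially zoned district → exempt from Fleet Registration.
Art. VIII. is located in a residentially zoned district → exempt from Firearms Dealer License.
Art. IX. sells firearms or ammunition; does not collect or haul waste → Municipal Certificate not required.
Art. X. is located in a residentially zoned district (not: is located in Zone C); sells firearms or ammunition → Operating Authorization not required.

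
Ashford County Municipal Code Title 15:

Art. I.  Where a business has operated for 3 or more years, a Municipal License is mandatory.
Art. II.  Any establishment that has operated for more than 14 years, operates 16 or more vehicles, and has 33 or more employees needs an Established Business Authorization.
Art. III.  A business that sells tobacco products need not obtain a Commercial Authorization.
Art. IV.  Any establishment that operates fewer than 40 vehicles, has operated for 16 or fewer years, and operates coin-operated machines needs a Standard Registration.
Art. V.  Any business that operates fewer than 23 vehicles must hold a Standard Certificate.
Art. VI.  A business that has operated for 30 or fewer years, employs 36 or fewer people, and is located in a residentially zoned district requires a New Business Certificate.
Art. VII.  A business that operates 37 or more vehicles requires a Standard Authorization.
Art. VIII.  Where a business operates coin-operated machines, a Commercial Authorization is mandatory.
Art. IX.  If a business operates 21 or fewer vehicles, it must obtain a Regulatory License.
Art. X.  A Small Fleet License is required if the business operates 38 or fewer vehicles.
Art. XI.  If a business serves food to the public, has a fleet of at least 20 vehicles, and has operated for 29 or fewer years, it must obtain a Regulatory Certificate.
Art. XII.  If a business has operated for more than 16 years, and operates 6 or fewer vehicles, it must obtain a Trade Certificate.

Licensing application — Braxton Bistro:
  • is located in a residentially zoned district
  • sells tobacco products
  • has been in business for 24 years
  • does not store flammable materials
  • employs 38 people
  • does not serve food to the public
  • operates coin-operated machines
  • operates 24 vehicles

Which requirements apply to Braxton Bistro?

Art. I. years in business 24 ≥ 3 → Municipal License required.
Art. II. years in business 24 > 14; vehicles 24 ≥ 16; employees 38 ≥ 33 → Established Business Authorization required.
Art. III. sells tobacco products → exempt from Commercial Authorization.
Art. IV. vehicles 24 < 40; years in business 24 > 16; operates coin-operated machines → Standard Registration not required.
Art. V. vehicles 24 ≥ 23 → Standard Certificate not required.
Art. VI. years in business 24 ≤ 30; employees 38 > 36; is located in a residentially zoned district → New Business Certificate not required.
Art. VII. vehicles 24 < 37 → Standard Authorization not required.
Art. VIII. operates coin-operated machines → Commercial Authorization required.
Art. IX. vehicles 24 > 21 → Regulatory License not required.
Art. X. vehicles 24 ≤ 38 → Small Fleet License required.
Art. XI. does not serve food to the public; vehicles 24 ≥ 20; years in business 24 ≤ 29 → Regulatory Certificate not required.
Art. XII. years in business 24 > 16; vehicles 24 > 6 → Trade Certificate not required.

Established Business Authorization, Municipal License, Small Fleet License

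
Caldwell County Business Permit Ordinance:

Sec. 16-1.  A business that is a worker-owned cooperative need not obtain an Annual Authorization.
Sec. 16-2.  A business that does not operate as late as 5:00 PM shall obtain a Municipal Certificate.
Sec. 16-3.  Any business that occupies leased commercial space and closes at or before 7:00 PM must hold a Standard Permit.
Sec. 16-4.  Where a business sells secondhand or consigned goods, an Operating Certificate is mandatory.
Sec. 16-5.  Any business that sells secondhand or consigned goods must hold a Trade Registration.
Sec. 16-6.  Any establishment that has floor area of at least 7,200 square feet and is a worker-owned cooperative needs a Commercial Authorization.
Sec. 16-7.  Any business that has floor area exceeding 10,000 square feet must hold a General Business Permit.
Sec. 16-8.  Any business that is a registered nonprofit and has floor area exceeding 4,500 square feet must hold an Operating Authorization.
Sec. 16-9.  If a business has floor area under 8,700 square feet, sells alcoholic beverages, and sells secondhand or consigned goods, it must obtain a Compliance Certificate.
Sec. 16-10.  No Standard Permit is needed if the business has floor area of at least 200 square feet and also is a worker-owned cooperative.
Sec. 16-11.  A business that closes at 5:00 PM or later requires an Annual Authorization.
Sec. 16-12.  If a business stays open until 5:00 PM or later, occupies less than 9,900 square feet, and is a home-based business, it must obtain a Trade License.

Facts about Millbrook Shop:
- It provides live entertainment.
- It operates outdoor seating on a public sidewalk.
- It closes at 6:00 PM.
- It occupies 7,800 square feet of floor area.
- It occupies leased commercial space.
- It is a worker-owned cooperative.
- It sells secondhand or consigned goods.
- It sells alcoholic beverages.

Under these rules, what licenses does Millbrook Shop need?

Sec. 16-1. is a worker-owned cooperative → exempt from Annual Authorization.
Sec. 16-2. closes 6:00 PM, after 5:00 PM → Municipal Certificate not required.
Sec. 16-3. occupies leased commercial space; closes 6:00 PM, at/before 7:00 PM → Standard Permit required.
Sec. 16-4. sells secondhand or consigned goods → Operating Certificate required.
Sec. 16-5. sells secondhand or consigned goods → Trade Registration required.
Sec. 16-6. floor area 7,800 square feet ≥ 7,200 square feet; is a worker-owned cooperative → Commercial Authorization required.
Sec. 16-7. floor area 7,800 square feet ≤ 10,000 square feet → General Business Permit not required.
Sec. 16-8. is a worker-owned cooperative (not: is a registered nonprofit); floor area 7,800 square feet > 4,500 square feet → Operating Authorization not required.
Sec. 16-9. floor area 7,800 square feet < 8,700 square feet; sells alcoholic beverages; sells secondhand or consigned goods → Compliance Certificate required.
Sec. 16-10. floor area 7,800 square feet ≥ 200 square feet; is a worker-owned cooperative → exempt from Standard Permit.
Sec. 16-11. closes 6:00 PM, after 5:00 PM → Annual Authorization required.
Sec. 16-12. closes 6:00 PM, after 5:00 PM; floor area 7,800 square feet < 9,900 square feet; occupies leased commercial space (not: is a home-based business) → Trade License not required.

Commercial Authorization, Compliance Certificate, Operating Certificate, Trade Registration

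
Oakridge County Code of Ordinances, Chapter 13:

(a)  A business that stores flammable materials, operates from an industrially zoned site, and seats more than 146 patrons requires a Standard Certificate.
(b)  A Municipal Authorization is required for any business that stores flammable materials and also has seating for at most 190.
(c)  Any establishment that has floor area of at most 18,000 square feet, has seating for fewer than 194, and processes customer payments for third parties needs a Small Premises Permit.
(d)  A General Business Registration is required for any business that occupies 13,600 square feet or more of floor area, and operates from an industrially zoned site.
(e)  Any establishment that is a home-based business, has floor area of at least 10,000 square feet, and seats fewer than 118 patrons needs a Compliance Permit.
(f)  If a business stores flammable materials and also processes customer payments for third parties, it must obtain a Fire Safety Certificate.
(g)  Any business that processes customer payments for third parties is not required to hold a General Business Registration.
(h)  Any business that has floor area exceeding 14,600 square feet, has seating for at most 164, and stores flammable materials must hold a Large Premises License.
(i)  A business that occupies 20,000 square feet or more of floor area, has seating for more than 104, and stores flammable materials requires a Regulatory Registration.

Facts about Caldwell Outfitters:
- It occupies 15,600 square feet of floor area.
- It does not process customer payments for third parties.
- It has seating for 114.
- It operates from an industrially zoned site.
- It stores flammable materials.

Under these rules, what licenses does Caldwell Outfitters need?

General Business Registration, Large Premises License, Municipal Authorization

(a) stores flammable materials; operates from an industrially zoned site; seating 114 ≤ 146 → Standard Certificate not required.
(b) stores flammable materials; seating 114 ≤ 190 → Municipal Authorization required.
(c) floor area 15,600 square feet ≤ 18,000 square feet; seating 114 < 194; does not process customer payments for third parties → Small Premises Permit not required.
(d) floor area 15,600 square feet ≥ 13,600 square feet; operates from an industrially zoned site → General Business Registration required.
(e) operates from an industrially zoned site (not: is a home-based business); floor area 15,600 square feet ≥ 10,000 square feet; seating 114 < 118 → Compliance Permit not required.
(f) stores flammable materials; does not process customer payments for third parties → Fire Safety Certificate not required.
(g) does not process customer payments for third parties → General Business Registration exemption does not apply.
(h) floor area 15,600 square feet > 14,600 square feet; seating 114 ≤ 164; stores flammable materials → Large Premises License required.
(i) floor area 15,600 square feet < 20,000 square feet; seating 114 > 104; stores flammable materials → Regulatory Registration not required.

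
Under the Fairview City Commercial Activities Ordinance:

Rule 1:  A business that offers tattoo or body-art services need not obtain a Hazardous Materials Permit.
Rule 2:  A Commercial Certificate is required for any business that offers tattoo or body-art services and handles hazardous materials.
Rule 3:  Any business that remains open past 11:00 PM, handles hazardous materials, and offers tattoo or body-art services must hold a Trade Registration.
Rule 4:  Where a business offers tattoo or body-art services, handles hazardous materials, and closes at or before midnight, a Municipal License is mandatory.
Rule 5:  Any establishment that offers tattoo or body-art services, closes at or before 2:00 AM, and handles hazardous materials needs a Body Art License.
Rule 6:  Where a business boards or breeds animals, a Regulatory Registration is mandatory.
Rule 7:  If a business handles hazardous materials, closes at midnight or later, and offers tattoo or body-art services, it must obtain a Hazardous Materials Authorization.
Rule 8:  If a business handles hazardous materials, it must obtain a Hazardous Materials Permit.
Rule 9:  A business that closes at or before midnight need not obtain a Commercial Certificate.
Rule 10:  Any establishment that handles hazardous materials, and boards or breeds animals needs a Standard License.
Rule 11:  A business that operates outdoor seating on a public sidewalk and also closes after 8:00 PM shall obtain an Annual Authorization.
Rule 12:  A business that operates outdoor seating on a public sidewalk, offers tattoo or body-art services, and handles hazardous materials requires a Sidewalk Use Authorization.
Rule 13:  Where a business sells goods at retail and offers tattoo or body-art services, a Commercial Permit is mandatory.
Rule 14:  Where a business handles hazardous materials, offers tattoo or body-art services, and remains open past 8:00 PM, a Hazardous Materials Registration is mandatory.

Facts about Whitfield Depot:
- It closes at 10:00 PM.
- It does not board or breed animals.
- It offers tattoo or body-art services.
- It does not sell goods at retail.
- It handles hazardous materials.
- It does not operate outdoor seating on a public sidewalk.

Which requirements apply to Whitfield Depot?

Rule 1: offers tattoo or body-art services → exempt from Hazardous Materials Permit.
Rule 2: offers tattoo or body-art services; handles hazardous materials → Commercial Certificate required.
Rule 3: closes 10:00 PM, at/before 11:00 PM; handles hazardous materials; offers tattoo or body-art services → Trade Registration not required.
Rule 4: offers tattoo or body-art services; handles hazardous materials; closes 10:00 PM, at/before midnight → Municipal License required.
Rule 5: offers tattoo or body-art services; closes 10:00 PM, at/before 2:00 AM; handles hazardous materials → Body Art License required.
Rule 6: does not board or breed animals → Regulatory Registration not required.
Rule 7: handles hazardous materials; closes 10:00 PM, at/before midnight; offers tattoo or body-art services → Hazardous Materials Authorization not required.
Rule 8: handles hazardous materials → Hazardous Materials Permit required.
Rule 9: closes 10:00 PM, at/before midnight → exempt from Commercial Certificate.
Rule 10: handles hazardous materials; does not board or breed animals → Standard License not required.
Rule 11: does not operate outdoor seating on a public sidewalk; closes 10:00 PM, after 8:00 PM → Annual Authorization not required.
Rule 12: does not operate outdoor seating on a public sidewalk; offers tattoo or body-art services; handles hazardous materials → Sidewalk Use Authorization not required.
Rule 13: does not sell goods at retail; offers tattoo or body-art services → Commercial Permit not required.
Rule 14: handles hazardous materials; offers tattoo or body-art services; closes 10:00 PM, after 8:00 PM → Hazardous Materials Registration required.

Body Art License, Hazardous Materials Registration, Municipal License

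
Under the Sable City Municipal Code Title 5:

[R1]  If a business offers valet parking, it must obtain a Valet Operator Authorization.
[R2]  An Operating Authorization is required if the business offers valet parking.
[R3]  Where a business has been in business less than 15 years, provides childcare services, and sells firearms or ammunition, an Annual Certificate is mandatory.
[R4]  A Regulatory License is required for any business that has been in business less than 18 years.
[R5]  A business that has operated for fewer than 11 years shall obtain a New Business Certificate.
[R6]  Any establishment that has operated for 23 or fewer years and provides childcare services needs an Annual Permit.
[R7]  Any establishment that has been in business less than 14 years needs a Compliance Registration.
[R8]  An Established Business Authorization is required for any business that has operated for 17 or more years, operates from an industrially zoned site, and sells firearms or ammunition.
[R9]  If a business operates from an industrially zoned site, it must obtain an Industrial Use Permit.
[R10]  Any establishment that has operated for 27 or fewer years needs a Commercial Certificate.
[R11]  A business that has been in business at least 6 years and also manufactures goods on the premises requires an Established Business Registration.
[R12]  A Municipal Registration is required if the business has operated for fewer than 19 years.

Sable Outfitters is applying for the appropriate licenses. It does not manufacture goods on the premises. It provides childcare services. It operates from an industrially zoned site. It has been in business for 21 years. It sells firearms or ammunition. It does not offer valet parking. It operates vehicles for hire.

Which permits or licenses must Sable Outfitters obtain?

Annual Permit, Commercial Certificate, Established Business Authorization, Industrial Use Permit

[R1] does not offer valet parking → Valet Operator Authorization not required.
[R2] does not offer valet parking → Operating Authorization not required.
[R3] years in business 21 ≥ 15; provides childcare services; sells firearms or ammunition → Annual Certificate not required.
[R4] years in business 21 ≥ 18 → Regulatory License not required.
[R5] years in business 21 ≥ 11 → New Business Certificate not required.
[R6] years in business 21 ≤ 23; provides childcare services → Annual Permit required.
[R7] years in business 21 ≥ 14 → Compliance Registration not required.
[R8] years in business 21 ≥ 17; operates from an industrially zoned site; sells firearms or ammunition → Established Business Authorization required.
[R9] operates from an industrially zoned site → Industrial Use Permit required.
[R10] years in business 21 ≤ 27 → Commercial Certificate required.
[R11] years in business 21 ≥ 6; does not manufacture goods on the premises → Established Business Registration not required.
[R12] years in business 21 ≥ 19 → Municipal Registration not required.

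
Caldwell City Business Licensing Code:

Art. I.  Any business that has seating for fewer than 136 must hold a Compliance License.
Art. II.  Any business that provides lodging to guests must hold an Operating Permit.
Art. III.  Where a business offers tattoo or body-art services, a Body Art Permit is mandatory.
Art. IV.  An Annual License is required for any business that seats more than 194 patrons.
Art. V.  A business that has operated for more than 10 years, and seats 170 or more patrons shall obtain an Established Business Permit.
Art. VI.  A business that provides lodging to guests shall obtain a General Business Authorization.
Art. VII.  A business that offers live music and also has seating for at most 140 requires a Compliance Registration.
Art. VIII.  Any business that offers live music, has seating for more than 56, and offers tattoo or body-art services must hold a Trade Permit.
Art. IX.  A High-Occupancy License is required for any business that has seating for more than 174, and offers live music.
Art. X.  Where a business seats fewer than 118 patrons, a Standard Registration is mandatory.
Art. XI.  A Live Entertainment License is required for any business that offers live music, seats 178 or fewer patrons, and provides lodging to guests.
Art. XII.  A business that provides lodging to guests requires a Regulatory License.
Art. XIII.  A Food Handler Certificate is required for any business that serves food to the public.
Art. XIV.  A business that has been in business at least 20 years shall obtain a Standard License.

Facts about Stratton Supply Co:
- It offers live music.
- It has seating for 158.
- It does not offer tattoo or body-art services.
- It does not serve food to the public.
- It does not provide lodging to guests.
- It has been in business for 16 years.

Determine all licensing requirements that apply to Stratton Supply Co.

Art. I. seating 158 ≥ 136 → Compliance License not required.
Art. II. does not provide lodging to guests → Operating Permit not required.
Art. III. does not offer tattoo or body-art services → Body Art Permit not required.
Art. IV. seating 158 ≤ 194 → Annual License not required.
Art. V. years in business 16 > 10; seating 158 < 170 → Established Business Permit not required.
Art. VI. does not provide lodging to guests → General Business Authorization not required.
Art. VII. offers live music; seating 158 > 140 → Compliance Registration not required.
Art. VIII. offers live music; seating 158 > 56; does not offer tattoo or body-art services → Trade Permit not required.
Art. IX. seating 158 ≤ 174; offers live music → High-Occupancy License not required.
Art. X. seating 158 ≥ 118 → Standard Registration not required.
Art. XI. offers live music; seating 158 ≤ 178; does not provide lodging to guests → Live Entertainment License not required.
Art. XII. does not provide lodging to guests → Regulatory License not required.
Art. XIII. does not serve food to the public → Food Handler Certificate not required.
Art. XIV. years in business 16 < 20 → Standard License not required.

None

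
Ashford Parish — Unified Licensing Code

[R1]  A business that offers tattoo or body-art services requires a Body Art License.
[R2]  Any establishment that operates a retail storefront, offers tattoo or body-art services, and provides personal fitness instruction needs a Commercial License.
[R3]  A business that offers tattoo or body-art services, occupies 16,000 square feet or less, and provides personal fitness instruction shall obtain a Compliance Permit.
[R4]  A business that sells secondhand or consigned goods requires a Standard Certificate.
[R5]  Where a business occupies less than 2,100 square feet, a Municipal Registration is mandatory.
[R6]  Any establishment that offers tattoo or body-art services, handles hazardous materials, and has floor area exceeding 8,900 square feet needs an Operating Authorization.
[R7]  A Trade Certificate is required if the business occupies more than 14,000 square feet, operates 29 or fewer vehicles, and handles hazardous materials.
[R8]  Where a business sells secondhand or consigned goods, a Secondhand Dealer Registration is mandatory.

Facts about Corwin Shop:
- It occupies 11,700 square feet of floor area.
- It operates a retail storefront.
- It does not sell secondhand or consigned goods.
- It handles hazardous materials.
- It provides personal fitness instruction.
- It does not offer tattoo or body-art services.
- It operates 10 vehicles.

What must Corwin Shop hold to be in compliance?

[R1] does not offer tattoo or body-art services → Body Art License not required.
[R2] operates a retail storefront; does not offer tattoo or body-art services; provides personal fitness instruction → Commercial License not required.
[R3] does not offer tattoo or body-art services; floor area 11,700 square feet ≤ 16,000 square feet; provides personal fitness instruction → Compliance Permit not required.
[R4] does not sell secondhand or consigned goods → Standard Certificate not required.
[R5] floor area 11,700 square feet ≥ 2,100 square feet → Municipal Registration not required.
[R6] does not offer tattoo or body-art services; handles hazardous materials; floor area 11,700 square feet > 8,900 square feet → Operating Authorization not required.
[R7] floor area 11,700 square feet ≤ 14,000 square feet; vehicles 10 ≤ 29; handles hazardous materials → Trade Certificate not required.
[R8] does not sell secondhand or consigned goods → Secondhand Dealer Registration not required.

None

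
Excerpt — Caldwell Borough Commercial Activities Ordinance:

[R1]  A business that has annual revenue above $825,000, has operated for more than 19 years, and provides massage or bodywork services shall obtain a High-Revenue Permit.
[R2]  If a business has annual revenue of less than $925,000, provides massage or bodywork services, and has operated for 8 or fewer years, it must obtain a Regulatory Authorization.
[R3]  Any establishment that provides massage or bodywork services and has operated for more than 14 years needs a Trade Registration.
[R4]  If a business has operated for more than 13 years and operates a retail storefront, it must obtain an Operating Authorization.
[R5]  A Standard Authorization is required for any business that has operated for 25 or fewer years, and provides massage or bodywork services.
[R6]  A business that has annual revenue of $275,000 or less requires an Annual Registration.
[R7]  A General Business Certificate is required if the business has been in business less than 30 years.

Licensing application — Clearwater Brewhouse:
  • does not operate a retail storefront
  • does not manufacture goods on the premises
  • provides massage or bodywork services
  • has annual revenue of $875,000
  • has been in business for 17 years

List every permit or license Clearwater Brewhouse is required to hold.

[R1] revenue $875,000 > $825,000; years in business 17 ≤ 19; provides massage or bodywork services → High-Revenue Permit not required.
[R2] revenue $875,000 < $925,000; provides massage or bodywork services; years in business 17 > 8 → Regulatory Authorization not required.
[R3] provides massage or bodywork services; years in business 17 > 14 → Trade Registration required.
[R4] years in business 17 > 13; does not operate a retail storefront → Operating Authorization not required.
[R5] years in business 17 ≤ 25; provides massage or bodywork services → Standard Authorization required.
[R6] revenue $875,000 > $275,000 → Annual Registration not required.
[R7] years in business 17 < 30 → General Business Certificate required.

General Business Certificate, Standard Authorization, Trade Registration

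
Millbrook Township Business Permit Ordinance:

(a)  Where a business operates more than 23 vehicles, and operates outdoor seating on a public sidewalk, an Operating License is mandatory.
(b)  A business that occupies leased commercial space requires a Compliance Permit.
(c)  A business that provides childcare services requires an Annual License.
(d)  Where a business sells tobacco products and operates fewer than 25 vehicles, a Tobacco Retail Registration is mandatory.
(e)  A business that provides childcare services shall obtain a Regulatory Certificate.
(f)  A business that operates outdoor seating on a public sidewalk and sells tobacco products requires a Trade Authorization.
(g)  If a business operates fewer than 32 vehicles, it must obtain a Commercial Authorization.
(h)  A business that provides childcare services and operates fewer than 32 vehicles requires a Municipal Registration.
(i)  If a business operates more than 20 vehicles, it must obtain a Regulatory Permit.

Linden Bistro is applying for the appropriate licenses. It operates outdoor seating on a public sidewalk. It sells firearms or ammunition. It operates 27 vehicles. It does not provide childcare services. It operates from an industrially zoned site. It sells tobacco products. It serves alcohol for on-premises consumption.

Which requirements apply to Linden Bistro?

Commercial Authorization, Operating License, Regulatory Permit, Trade Authorization

(a) vehicles 27 > 23; operates outdoor seating on a public sidewalk → Operating License required.
(b) operates from an industrially zoned site (not: occupies leased commercial space) → Compliance Permit not required.
(c) does not provide childcare services → Annual License not required.
(d) sells tobacco products; vehicles 27 ≥ 25 → Tobacco Retail Registration not required.
(e) does not provide childcare services → Regulatory Certificate not required.
(f) operates outdoor seating on a public sidewalk; sells tobacco products → Trade Authorization required.
(g) vehicles 27 < 32 → Commercial Authorization required.
(h) does not provide childcare services; vehicles 27 < 32 → Municipal Registration not required.
(i) vehicles 27 > 20 → Regulatory Permit required.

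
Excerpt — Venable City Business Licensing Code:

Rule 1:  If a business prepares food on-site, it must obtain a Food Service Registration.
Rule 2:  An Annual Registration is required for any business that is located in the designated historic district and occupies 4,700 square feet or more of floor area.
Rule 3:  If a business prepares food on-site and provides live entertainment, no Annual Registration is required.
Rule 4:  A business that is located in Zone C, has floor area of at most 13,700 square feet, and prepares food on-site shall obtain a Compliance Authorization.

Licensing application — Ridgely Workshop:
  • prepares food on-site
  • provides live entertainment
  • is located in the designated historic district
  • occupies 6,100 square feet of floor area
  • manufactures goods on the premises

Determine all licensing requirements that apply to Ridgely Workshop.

Food Service Registration

Rule 1: prepares food on-site → Food Service Registration required.
Rule 2: is located in the designated historic district; floor area 6,100 square feet ≥ 4,700 square feet → Annual Registration required.
Rule 3: prepares food on-site; provides live entertainment → exempt from Annual Registration.
Rule 4: is located in the designated historic district (not: is located in Zone C); floor area 6,100 square feet ≤ 13,700 square feet; prepares food on-site → Compliance Authorization not required.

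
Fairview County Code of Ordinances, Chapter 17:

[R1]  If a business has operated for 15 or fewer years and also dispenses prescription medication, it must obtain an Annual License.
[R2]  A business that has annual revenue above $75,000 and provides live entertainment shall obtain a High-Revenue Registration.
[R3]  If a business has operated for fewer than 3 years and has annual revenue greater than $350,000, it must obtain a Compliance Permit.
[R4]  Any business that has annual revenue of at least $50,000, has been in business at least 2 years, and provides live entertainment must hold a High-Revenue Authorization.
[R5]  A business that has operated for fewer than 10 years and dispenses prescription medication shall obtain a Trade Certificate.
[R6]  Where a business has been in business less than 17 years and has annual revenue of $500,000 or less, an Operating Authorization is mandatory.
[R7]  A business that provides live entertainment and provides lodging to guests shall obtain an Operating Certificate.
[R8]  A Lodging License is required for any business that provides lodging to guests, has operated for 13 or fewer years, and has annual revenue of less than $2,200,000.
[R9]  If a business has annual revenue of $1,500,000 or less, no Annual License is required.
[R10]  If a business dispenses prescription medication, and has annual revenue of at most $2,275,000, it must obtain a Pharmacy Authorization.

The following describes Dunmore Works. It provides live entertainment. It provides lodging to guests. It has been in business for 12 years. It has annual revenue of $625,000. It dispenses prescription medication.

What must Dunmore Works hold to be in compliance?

High-Revenue Authorization, High-Revenue Registration, Lodging License, Operating Certificate, Pharmacy Authorization

[R1] years in business 12 ≤ 15; dispenses prescription medication → Annual License required.
[R2] revenue $625,000 > $75,000; provides live entertainment → High-Revenue Registration required.
[R3] years in business 12 ≥ 3; revenue $625,000 > $350,000 → Compliance Permit not required.
[R4] revenue $625,000 ≥ $50,000; years in business 12 ≥ 2; provides live entertainment → High-Revenue Authorization required.
[R5] years in business 12 ≥ 10; dispenses prescription medication → Trade Certificate not required.
[R6] years in business 12 < 17; revenue $625,000 > $500,000 → Operating Authorization not required.
[R7] provides live entertainment; provides lodging to guests → Operating Certificate required.
[R8] provides lodging to guests; years in business 12 ≤ 13; revenue $625,000 < $2,200,000 → Lodging License required.
[R9] revenue $625,000 ≤ $1,500,000 → exempt from Annual License.
[R10] dispenses prescription medication; revenue $625,000 ≤ $2,275,000 → Pharmacy Authorization required.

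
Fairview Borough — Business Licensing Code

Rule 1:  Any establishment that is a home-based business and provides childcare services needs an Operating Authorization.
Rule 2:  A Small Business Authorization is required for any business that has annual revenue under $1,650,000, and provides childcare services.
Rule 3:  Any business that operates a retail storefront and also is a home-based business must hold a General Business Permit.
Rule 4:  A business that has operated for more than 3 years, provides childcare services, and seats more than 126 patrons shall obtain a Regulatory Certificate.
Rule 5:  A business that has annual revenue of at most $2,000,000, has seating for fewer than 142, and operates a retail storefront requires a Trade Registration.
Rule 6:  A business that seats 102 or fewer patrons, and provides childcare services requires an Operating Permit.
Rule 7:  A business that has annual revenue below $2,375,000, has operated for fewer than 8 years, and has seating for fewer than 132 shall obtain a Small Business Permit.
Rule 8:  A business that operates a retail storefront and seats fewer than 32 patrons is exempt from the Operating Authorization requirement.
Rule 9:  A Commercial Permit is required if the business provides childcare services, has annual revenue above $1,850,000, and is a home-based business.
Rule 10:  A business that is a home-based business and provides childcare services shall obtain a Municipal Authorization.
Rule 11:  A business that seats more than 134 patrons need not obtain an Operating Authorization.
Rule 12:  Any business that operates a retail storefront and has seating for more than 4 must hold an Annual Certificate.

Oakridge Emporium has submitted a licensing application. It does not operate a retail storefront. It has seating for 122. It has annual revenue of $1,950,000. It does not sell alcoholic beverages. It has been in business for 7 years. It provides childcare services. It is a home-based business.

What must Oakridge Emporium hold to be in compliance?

Commercial Permit, Municipal Authorization, Operating Authorization, Small Business Permit

Rule 1: is a home-based business; provides childcare services → Operating Authorization required.
Rule 2: revenue $1,950,000 ≥ $1,650,000; provides childcare services → Small Business Authorization not required.
Rule 3: does not operate a retail storefront; is a home-based business → General Business Permit not required.
Rule 4: years in business 7 > 3; provides childcare services; seating 122 ≤ 126 → Regulatory Certificate not required.
Rule 5: revenue $1,950,000 ≤ $2,000,000; seating 122 < 142; does not operate a retail storefront → Trade Registration not required.
Rule 6: seating 122 > 102; provides childcare services → Operating Permit not required.
Rule 7: revenue $1,950,000 < $2,375,000; years in business 7 < 8; seating 122 < 132 → Small Business Permit required.
Rule 8: does not operate a retail storefront; seating 122 ≥ 32 → Operating Authorization exemption does not apply.
Rule 9: provides childcare services; revenue $1,950,000 > $1,850,000; is a home-based business → Commercial Permit required.
Rule 10: is a home-based business; provides childcare services → Municipal Authorization required.
Rule 11: seating 122 ≤ 134 → Operating Authorization exemption does not apply.
Rule 12: does not operate a retail storefront; seating 122 > 4 → Annual Certificate not required.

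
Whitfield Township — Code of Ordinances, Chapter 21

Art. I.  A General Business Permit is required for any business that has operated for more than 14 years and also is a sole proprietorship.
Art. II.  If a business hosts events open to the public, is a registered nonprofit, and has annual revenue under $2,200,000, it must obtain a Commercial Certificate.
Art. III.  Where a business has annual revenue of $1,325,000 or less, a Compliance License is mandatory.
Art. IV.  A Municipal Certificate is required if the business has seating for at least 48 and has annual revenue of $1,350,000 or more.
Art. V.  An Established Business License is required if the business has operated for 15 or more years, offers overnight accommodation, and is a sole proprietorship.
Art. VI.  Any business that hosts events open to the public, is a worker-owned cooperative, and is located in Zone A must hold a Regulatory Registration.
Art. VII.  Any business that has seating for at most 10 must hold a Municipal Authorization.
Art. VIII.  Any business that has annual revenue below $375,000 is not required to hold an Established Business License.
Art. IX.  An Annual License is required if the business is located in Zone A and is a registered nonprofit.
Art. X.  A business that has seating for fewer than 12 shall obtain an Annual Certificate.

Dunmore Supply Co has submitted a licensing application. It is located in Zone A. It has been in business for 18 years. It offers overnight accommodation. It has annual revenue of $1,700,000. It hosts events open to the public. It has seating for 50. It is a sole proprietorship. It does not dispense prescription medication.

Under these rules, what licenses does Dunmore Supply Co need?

Established Business License, General Business Permit, Municipal Certificate

Art. I. years in business 18 > 14; is a sole proprietorship → General Business Permit required.
Art. II. hosts events open to the public; is a sole proprietorship (not: is a registered nonprofit); revenue $1,700,000 < $2,200,000 → Commercial Certificate not required.
Art. III. revenue $1,700,000 > $1,325,000 → Compliance License not required.
Art. IV. seating 50 ≥ 48; revenue $1,700,000 ≥ $1,350,000 → Municipal Certificate required.
Art. V. years in business 18 ≥ 15; offers overnight accommodation; is a sole proprietorship → Established Business License required.
Art. VI. hosts events open to the public; is a sole proprietorship (not: is a worker-owned cooperative); is located in Zone A → Regulatory Registration not required.
Art. VII. seating 50 > 10 → Municipal Authorization not required.
Art. VIII. revenue $1,700,000 ≥ $375,000 → Established Business License exemption does not apply.
Art. IX. is located in Zone A; is a sole proprietorship (not: is a registered nonprofit) → Annual License not required.
Art. X. seating 50 ≥ 12 → Annual Certificate not required.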